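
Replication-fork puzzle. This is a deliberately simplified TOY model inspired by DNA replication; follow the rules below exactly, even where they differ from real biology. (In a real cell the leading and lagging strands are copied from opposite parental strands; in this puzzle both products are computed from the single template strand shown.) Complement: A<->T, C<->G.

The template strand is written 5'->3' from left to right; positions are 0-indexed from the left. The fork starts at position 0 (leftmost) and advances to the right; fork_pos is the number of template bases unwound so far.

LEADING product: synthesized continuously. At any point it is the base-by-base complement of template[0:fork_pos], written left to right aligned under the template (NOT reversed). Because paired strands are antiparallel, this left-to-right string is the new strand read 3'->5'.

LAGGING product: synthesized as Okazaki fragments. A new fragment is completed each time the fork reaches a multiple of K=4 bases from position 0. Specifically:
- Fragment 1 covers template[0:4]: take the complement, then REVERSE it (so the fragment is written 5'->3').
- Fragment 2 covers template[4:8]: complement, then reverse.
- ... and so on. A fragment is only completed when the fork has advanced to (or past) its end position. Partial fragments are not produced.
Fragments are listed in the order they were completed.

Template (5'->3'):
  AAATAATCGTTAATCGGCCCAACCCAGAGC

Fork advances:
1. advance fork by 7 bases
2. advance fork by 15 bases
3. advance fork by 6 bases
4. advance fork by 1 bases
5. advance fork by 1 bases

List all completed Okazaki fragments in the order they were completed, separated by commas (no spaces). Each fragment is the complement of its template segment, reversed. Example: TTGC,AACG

Step 1: advance 7 -> fork_pos = 0 + 7 = 7. Reached multiple(s) of 4: 4 -> fragment 1 completed (1 total).
Step 2: advance 15 -> fork_pos = 7 + 15 = 22. Reached multiple(s) of 4: 8, 12, 16, 20 -> fragments 2-5 completed (5 total).
Step 3: advance 6 -> fork_pos = 22 + 6 = 28. Reached multiple(s) of 4: 24, 28 -> fragments 6-7 completed (7 total).
Step 4: advance 1 -> fork_pos = 28 + 1 = 29. Next multiple of 4 is 32 (not reached); still 7 fragment(s).
Step 5: advance 1 -> fork_pos = 29 + 1 = 30. Next multiple of 4 is 32 (not reached); still 7 fragment(s).
Final fork_pos = 30, so 7 fragment(s) are complete. Build each: template segment -> complement -> reverse.
Fragment 1: template[0:4] = AAAT -> complement TTTA -> reversed ATTT
Fragment 2: template[4:8] = AATC -> complement TTAG -> reversed GATT
Fragment 3: template[8:12] = GTTA -> complement CAAT -> reversed TAAC
Fragment 4: template[12:16] = ATCG -> complement TAGC -> reversed CGAT
Fragment 5: template[16:20] = GCCC -> complement CGGG -> reversed GGGC
Fragment 6: template[20:24] = AACC -> complement TTGG -> reversed GGTT
Fragment 7: template[24:28] = CAGA -> complement GTCT -> reversed TCTG

Answer: ATTT,GATT,TAAC,CGAT,GGGC,GGTT,TCTG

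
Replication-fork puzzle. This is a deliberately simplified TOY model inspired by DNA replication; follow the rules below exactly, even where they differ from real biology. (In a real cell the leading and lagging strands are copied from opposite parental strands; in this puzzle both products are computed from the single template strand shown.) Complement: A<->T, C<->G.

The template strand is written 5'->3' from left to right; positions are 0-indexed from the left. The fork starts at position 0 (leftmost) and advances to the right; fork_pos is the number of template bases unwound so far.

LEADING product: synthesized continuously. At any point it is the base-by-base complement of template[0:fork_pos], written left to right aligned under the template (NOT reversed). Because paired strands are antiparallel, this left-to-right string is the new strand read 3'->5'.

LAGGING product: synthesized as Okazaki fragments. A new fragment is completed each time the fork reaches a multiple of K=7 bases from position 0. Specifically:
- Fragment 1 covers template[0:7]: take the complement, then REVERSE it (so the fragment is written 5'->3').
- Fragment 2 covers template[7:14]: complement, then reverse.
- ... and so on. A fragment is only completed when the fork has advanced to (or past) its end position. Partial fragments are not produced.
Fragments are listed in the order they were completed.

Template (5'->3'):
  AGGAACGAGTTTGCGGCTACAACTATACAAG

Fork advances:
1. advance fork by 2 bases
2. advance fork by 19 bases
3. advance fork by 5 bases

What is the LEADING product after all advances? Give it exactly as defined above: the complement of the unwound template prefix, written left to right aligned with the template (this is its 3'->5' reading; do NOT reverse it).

Answer: TCCTTGCTCAAACGCCGATGTTGATA

Derivation:
Step 1: advance 2 -> fork_pos = 0 + 2 = 2.
Step 2: advance 19 -> fork_pos = 2 + 19 = 21.
Step 3: advance 5 -> fork_pos = 21 + 5 = 26.
Unwound prefix: template[0:26] = AGGAACGAGTTTGCGGCTACAACTAT
Complement it base by base (A<->T, C<->G), keeping left-to-right order:
  [0:5] AGGAA -> TCCTT
  [5:10] CGAGT -> GCTCA
  [10:15] TTGCG -> AACGC
  [15:20] GCTAC -> CGATG
  [20:25] AACTA -> TTGAT
  [25:26] T -> A
Concatenate: TCCTTGCTCAAACGCCGATGTTGATA (length 26; written aligned with the template, i.e. 3'->5').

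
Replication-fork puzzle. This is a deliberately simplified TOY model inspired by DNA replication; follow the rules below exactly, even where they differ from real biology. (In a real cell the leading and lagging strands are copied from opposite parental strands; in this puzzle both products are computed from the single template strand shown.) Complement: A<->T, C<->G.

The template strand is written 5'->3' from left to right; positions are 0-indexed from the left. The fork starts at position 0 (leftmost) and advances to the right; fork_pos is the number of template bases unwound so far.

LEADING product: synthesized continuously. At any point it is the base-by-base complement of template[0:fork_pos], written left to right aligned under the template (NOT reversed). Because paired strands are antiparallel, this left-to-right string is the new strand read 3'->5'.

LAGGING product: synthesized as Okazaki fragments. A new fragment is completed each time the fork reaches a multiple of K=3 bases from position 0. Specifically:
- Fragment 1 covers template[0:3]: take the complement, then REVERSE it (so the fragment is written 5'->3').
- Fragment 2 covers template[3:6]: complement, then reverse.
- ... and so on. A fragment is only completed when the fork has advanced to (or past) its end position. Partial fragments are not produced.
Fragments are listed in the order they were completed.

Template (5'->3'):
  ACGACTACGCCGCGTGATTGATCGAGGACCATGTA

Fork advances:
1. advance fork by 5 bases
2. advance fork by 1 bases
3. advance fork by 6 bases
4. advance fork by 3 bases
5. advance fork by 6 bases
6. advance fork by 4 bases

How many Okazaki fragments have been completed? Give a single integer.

Answer: 8

Derivation:
Step 1: advance 5 -> fork_pos = 0 + 5 = 5. Reached multiple(s) of 3: 3 -> fragment 1 completed (1 total).
Step 2: advance 1 -> fork_pos = 5 + 1 = 6. Reached multiple(s) of 3: 6 -> fragment 2 completed (2 total).
Step 3: advance 6 -> fork_pos = 6 + 6 = 12. Reached multiple(s) of 3: 9, 12 -> fragments 3-4 completed (4 total).
Step 4: advance 3 -> fork_pos = 12 + 3 = 15. Reached multiple(s) of 3: 15 -> fragment 5 completed (5 total).
Step 5: advance 6 -> fork_pos = 15 + 6 = 21. Reached multiple(s) of 3: 18, 21 -> fragments 6-7 completed (7 total).
Step 6: advance 4 -> fork_pos = 21 + 4 = 25. Reached multiple(s) of 3: 24 -> fragment 8 completed (8 total).
Check: final fork_pos = 25; the multiples of 3 that are <= 25 are 3..24 -> 25 // 3 = 8 completed fragment(s).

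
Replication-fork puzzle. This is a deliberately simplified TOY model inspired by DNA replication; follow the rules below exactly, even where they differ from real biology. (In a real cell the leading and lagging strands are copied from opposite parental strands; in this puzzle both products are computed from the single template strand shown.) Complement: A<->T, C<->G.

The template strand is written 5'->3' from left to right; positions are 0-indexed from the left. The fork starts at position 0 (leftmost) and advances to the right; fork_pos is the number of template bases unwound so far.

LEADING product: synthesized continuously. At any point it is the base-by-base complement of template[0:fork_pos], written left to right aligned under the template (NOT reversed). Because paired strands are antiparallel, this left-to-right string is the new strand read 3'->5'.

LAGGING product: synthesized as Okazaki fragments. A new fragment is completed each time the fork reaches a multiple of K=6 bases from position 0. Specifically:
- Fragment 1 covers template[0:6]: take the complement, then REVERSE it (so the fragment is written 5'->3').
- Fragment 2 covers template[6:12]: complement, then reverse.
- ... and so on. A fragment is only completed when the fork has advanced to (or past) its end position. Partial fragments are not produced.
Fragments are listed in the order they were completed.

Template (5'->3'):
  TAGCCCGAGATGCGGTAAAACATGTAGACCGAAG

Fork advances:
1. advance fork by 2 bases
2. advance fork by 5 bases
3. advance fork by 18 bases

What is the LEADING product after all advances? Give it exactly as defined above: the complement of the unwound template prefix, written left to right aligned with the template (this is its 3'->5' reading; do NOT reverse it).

Step 1: advance 2 -> fork_pos = 0 + 2 = 2.
Step 2: advance 5 -> fork_pos = 2 + 5 = 7.
Step 3: advance 18 -> fork_pos = 7 + 18 = 25.
Unwound prefix: template[0:25] = TAGCCCGAGATGCGGTAAAACATGT
Complement it base by base (A<->T, C<->G), keeping left-to-right order:
  [0:5] TAGCC -> ATCGG
  [5:10] CGAGA -> GCTCT
  [10:15] TGCGG -> ACGCC
  [15:20] TAAAA -> ATTTT
  [20:25] CATGT -> GTACA
Concatenate: ATCGGGCTCTACGCCATTTTGTACA (length 25; written aligned with the template, i.e. 3'->5').

Answer: ATCGGGCTCTACGCCATTTTGTACA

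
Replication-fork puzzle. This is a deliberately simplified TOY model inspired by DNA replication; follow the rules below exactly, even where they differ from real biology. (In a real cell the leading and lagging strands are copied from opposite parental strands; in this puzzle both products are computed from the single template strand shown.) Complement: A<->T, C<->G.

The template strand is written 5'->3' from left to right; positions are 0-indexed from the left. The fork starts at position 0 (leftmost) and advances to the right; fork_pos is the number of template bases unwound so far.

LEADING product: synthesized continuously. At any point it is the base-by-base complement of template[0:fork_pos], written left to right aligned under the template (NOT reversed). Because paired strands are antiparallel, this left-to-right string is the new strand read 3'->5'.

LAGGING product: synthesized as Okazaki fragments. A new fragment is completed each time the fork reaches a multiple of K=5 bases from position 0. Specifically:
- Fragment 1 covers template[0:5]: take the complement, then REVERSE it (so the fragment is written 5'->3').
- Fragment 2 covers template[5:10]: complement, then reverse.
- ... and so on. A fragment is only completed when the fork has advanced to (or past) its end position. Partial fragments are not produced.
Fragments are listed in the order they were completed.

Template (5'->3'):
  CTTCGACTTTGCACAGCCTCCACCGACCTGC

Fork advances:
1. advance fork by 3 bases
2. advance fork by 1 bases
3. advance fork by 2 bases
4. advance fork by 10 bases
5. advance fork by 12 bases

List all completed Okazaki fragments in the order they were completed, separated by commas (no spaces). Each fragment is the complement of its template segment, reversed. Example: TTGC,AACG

Answer: CGAAG,AAAGT,TGTGC,GAGGC,CGGTG

Derivation:
Step 1: advance 3 -> fork_pos = 0 + 3 = 3. Next multiple of 5 is 5 (not reached); still 0 fragment(s).
Step 2: advance 1 -> fork_pos = 3 + 1 = 4. Next multiple of 5 is 5 (not reached); still 0 fragment(s).
Step 3: advance 2 -> fork_pos = 4 + 2 = 6. Reached multiple(s) of 5: 5 -> fragment 1 completed (1 total).
Step 4: advance 10 -> fork_pos = 6 + 10 = 16. Reached multiple(s) of 5: 10, 15 -> fragments 2-3 completed (3 total).
Step 5: advance 12 -> fork_pos = 16 + 12 = 28. Reached multiple(s) of 5: 20, 25 -> fragments 4-5 completed (5 total).
Final fork_pos = 28, so 5 fragment(s) are complete. Build each: template segment -> complement -> reverse.
Fragment 1: template[0:5] = CTTCG -> complement GAAGC -> reversed CGAAG
Fragment 2: template[5:10] = ACTTT -> complement TGAAA -> reversed AAAGT
Fragment 3: template[10:15] = GCACA -> complement CGTGT -> reversed TGTGC
Fragment 4: template[15:20] = GCCTC -> complement CGGAG -> reversed GAGGC
Fragment 5: template[20:25] = CACCG -> complement GTGGC -> reversed CGGTG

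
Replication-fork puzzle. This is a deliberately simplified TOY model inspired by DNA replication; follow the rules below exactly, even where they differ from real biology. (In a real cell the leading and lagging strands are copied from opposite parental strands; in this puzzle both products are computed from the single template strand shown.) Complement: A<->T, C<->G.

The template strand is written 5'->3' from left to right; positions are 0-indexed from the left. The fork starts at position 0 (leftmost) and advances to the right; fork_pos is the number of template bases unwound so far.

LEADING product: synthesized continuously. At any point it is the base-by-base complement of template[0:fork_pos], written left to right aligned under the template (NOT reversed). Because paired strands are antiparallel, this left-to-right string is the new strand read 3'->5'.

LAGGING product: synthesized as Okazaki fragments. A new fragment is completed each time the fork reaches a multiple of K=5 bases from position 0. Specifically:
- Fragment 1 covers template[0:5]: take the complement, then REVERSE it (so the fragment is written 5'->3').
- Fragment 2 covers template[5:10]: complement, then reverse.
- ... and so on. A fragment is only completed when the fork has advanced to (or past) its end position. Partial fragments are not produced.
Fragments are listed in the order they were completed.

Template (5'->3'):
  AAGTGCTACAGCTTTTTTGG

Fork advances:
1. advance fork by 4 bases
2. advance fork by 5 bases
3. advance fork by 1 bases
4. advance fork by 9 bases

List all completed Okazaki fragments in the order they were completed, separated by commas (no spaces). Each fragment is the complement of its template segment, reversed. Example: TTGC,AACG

Answer: CACTT,TGTAG,AAAGC

Derivation:
Step 1: advance 4 -> fork_pos = 0 + 4 = 4. Next multiple of 5 is 5 (not reached); still 0 fragment(s).
Step 2: advance 5 -> fork_pos = 4 + 5 = 9. Reached multiple(s) of 5: 5 -> fragment 1 completed (1 total).
Step 3: advance 1 -> fork_pos = 9 + 1 = 10. Reached multiple(s) of 5: 10 -> fragment 2 completed (2 total).
Step 4: advance 9 -> fork_pos = 10 + 9 = 19. Reached multiple(s) of 5: 15 -> fragment 3 completed (3 total).
Final fork_pos = 19, so 3 fragment(s) are complete. Build each: template segment -> complement -> reverse.
Fragment 1: template[0:5] = AAGTG -> complement TTCAC -> reversed CACTT
Fragment 2: template[5:10] = CTACA -> complement GATGT -> reversed TGTAG
Fragment 3: template[10:15] = GCTTT -> complement CGAAA -> reversed AAAGC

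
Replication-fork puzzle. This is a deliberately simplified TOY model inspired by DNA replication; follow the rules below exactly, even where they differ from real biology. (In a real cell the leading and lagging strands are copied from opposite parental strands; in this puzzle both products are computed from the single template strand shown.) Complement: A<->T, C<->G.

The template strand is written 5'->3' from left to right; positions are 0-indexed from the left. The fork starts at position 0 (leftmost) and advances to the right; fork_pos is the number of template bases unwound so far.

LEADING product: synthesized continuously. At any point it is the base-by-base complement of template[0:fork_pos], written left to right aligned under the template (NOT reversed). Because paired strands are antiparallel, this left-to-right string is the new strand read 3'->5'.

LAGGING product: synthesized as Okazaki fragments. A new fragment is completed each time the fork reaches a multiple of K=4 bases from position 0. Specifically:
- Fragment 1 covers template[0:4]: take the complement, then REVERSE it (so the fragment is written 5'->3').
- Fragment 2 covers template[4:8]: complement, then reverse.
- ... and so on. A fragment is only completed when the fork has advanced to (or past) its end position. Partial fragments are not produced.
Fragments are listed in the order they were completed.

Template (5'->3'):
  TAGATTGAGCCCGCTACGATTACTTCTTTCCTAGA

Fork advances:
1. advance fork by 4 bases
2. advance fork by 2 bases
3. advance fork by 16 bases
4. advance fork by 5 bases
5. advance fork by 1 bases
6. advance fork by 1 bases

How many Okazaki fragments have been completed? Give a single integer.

Answer: 7

Derivation:
Step 1: advance 4 -> fork_pos = 0 + 4 = 4. Reached multiple(s) of 4: 4 -> fragment 1 completed (1 total).
Step 2: advance 2 -> fork_pos = 4 + 2 = 6. Next multiple of 4 is 8 (not reached); still 1 fragment(s).
Step 3: advance 16 -> fork_pos = 6 + 16 = 22. Reached multiple(s) of 4: 8, 12, 16, 20 -> fragments 2-5 completed (5 total).
Step 4: advance 5 -> fork_pos = 22 + 5 = 27. Reached multiple(s) of 4: 24 -> fragment 6 completed (6 total).
Step 5: advance 1 -> fork_pos = 27 + 1 = 28. Reached multiple(s) of 4: 28 -> fragment 7 completed (7 total).
Step 6: advance 1 -> fork_pos = 28 + 1 = 29. Next multiple of 4 is 32 (not reached); still 7 fragment(s).
Check: final fork_pos = 29; the multiples of 4 that are <= 29 are 4..28 -> 29 // 4 = 7 completed fragment(s).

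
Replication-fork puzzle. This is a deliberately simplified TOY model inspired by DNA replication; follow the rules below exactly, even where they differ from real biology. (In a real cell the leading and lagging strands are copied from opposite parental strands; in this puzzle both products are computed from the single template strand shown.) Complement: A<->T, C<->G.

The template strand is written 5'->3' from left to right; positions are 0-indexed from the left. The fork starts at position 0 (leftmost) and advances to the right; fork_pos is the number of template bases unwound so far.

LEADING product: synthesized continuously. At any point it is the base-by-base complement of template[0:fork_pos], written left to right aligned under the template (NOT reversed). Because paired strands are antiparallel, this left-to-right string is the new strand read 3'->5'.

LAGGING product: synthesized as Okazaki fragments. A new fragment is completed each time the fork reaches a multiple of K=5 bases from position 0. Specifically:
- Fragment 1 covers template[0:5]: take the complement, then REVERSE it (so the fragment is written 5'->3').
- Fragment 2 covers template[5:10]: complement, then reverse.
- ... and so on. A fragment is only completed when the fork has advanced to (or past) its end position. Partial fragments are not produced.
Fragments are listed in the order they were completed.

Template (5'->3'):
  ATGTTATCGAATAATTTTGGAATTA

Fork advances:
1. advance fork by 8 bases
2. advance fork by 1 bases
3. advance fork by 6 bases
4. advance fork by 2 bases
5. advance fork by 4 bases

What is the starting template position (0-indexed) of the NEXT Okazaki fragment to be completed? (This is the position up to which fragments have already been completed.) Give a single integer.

Answer: 20

Derivation:
Step 1: advance 8 -> fork_pos = 0 + 8 = 8. Reached multiple(s) of 5: 5 -> fragment 1 completed (1 total).
Step 2: advance 1 -> fork_pos = 8 + 1 = 9. Next multiple of 5 is 10 (not reached); still 1 fragment(s).
Step 3: advance 6 -> fork_pos = 9 + 6 = 15. Reached multiple(s) of 5: 10, 15 -> fragments 2-3 completed (3 total).
Step 4: advance 2 -> fork_pos = 15 + 2 = 17. Next multiple of 5 is 20 (not reached); still 3 fragment(s).
Step 5: advance 4 -> fork_pos = 17 + 4 = 21. Reached multiple(s) of 5: 20 -> fragment 4 completed (4 total).
4 fragment(s) completed, covering template[0:20] (4 x 5 = 20). The next fragment, fragment 5, covers template[20:25], so it starts at position 20.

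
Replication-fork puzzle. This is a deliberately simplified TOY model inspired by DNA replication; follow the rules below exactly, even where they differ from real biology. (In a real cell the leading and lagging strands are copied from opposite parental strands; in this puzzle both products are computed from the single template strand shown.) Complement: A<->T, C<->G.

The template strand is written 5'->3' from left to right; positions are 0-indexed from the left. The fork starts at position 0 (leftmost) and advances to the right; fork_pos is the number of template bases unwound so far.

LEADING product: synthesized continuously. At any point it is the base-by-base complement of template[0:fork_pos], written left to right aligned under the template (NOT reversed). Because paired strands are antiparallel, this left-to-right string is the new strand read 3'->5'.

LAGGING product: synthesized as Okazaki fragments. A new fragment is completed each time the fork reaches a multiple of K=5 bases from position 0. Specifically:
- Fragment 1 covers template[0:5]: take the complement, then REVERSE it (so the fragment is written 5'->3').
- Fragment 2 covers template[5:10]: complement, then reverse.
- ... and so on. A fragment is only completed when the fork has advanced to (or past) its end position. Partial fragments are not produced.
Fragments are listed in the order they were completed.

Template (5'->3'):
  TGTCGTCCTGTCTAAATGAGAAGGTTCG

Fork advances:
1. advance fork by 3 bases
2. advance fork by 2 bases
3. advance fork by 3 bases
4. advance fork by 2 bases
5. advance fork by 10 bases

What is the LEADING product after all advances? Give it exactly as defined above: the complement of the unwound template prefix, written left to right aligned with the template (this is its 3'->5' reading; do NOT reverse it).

Answer: ACAGCAGGACAGATTTACTC

Derivation:
Step 1: advance 3 -> fork_pos = 0 + 3 = 3.
Step 2: advance 2 -> fork_pos = 3 + 2 = 5.
Step 3: advance 3 -> fork_pos = 5 + 3 = 8.
Step 4: advance 2 -> fork_pos = 8 + 2 = 10.
Step 5: advance 10 -> fork_pos = 10 + 10 = 20.
Unwound prefix: template[0:20] = TGTCGTCCTGTCTAAATGAG
Complement it base by base (A<->T, C<->G), keeping left-to-right order:
  [0:5] TGTCG -> ACAGC
  [5:10] TCCTG -> AGGAC
  [10:15] TCTAA -> AGATT
  [15:20] ATGAG -> TACTC
Concatenate: ACAGCAGGACAGATTTACTC (length 20; written aligned with the template, i.e. 3'->5').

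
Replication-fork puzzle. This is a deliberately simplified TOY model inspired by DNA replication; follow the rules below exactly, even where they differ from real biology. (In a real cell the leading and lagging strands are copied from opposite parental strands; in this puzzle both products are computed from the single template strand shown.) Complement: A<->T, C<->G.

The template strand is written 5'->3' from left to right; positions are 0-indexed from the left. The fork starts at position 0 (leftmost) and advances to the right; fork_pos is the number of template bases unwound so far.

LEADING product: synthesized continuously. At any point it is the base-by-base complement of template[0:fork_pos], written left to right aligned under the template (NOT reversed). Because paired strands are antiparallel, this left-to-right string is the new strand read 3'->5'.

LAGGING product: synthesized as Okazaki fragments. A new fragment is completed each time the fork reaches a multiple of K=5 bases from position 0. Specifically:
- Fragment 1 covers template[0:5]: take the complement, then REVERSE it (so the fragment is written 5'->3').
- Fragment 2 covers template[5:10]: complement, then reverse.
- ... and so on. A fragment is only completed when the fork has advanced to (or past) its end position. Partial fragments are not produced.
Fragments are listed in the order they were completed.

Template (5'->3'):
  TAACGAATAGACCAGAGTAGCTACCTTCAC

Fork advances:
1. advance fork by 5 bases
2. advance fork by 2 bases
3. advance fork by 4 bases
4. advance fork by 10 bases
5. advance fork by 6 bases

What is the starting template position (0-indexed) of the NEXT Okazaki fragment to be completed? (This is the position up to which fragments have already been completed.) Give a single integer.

Step 1: advance 5 -> fork_pos = 0 + 5 = 5. Reached multiple(s) of 5: 5 -> fragment 1 completed (1 total).
Step 2: advance 2 -> fork_pos = 5 + 2 = 7. Next multiple of 5 is 10 (not reached); still 1 fragment(s).
Step 3: advance 4 -> fork_pos = 7 + 4 = 11. Reached multiple(s) of 5: 10 -> fragment 2 completed (2 total).
Step 4: advance 10 -> fork_pos = 11 + 10 = 21. Reached multiple(s) of 5: 15, 20 -> fragments 3-4 completed (4 total).
Step 5: advance 6 -> fork_pos = 21 + 6 = 27. Reached multiple(s) of 5: 25 -> fragment 5 completed (5 total).
5 fragment(s) completed, covering template[0:25] (5 x 5 = 25). The next fragment, fragment 6, covers template[25:30], so it starts at position 25.

Answer: 25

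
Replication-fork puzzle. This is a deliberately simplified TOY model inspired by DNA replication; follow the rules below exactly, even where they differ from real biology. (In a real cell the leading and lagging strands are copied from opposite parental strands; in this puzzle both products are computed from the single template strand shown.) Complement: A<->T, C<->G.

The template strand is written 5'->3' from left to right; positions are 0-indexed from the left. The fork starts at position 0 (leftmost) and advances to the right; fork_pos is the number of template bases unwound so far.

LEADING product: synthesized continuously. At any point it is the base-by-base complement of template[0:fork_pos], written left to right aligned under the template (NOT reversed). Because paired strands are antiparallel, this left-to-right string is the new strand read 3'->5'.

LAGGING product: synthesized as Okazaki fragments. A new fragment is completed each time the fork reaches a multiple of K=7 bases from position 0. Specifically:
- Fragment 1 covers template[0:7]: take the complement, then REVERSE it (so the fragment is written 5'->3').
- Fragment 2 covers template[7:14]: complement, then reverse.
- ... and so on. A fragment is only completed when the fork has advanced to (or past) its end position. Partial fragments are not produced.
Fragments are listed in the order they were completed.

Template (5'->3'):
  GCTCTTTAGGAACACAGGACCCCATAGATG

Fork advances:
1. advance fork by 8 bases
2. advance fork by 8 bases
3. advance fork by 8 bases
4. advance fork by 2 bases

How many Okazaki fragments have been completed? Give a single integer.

Step 1: advance 8 -> fork_pos = 0 + 8 = 8. Reached multiple(s) of 7: 7 -> fragment 1 completed (1 total).
Step 2: advance 8 -> fork_pos = 8 + 8 = 16. Reached multiple(s) of 7: 14 -> fragment 2 completed (2 total).
Step 3: advance 8 -> fork_pos = 16 + 8 = 24. Reached multiple(s) of 7: 21 -> fragment 3 completed (3 total).
Step 4: advance 2 -> fork_pos = 24 + 2 = 26. Next multiple of 7 is 28 (not reached); still 3 fragment(s).
Check: final fork_pos = 26; the multiples of 7 that are <= 26 are 7..21 -> 26 // 7 = 3 completed fragment(s).

Answer: 3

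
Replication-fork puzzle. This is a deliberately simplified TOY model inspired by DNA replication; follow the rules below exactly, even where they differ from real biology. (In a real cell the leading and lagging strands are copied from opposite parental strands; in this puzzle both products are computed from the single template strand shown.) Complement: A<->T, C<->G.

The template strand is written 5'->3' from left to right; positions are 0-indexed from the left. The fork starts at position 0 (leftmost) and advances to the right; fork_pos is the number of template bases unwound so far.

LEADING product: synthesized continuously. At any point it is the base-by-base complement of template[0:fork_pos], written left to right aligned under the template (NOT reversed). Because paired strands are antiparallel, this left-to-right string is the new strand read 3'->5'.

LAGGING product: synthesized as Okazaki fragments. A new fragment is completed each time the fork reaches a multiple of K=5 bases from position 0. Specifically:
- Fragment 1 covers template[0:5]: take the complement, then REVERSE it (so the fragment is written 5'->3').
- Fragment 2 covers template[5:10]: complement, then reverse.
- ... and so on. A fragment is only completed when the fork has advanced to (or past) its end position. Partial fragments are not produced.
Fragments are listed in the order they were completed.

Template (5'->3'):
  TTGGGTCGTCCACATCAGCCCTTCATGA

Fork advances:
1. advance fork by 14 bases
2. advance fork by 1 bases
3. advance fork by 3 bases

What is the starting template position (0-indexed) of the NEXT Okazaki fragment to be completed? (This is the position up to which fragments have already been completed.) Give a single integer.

Answer: 15

Derivation:
Step 1: advance 14 -> fork_pos = 0 + 14 = 14. Reached multiple(s) of 5: 5, 10 -> fragments 1-2 completed (2 total).
Step 2: advance 1 -> fork_pos = 14 + 1 = 15. Reached multiple(s) of 5: 15 -> fragment 3 completed (3 total).
Step 3: advance 3 -> fork_pos = 15 + 3 = 18. Next multiple of 5 is 20 (not reached); still 3 fragment(s).
3 fragment(s) completed, covering template[0:15] (3 x 5 = 15). The next fragment, fragment 4, covers template[15:20], so it starts at position 15.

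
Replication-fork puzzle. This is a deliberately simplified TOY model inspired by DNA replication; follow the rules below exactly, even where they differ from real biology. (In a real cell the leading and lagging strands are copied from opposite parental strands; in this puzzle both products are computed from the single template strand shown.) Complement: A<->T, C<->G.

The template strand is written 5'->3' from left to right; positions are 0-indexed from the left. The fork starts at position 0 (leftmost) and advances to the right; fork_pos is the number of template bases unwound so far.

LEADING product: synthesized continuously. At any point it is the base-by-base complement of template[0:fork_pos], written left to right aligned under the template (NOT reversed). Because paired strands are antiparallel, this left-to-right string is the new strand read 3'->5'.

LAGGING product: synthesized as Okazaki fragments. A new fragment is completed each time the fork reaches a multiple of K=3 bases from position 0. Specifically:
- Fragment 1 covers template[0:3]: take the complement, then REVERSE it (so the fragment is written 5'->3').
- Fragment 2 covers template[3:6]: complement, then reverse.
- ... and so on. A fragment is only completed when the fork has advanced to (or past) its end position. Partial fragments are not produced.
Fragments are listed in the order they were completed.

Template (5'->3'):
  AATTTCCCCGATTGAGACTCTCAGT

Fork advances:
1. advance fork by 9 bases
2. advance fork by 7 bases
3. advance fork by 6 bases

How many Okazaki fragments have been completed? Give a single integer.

Step 1: advance 9 -> fork_pos = 0 + 9 = 9. Reached multiple(s) of 3: 3, 6, 9 -> fragments 1-3 completed (3 total).
Step 2: advance 7 -> fork_pos = 9 + 7 = 16. Reached multiple(s) of 3: 12, 15 -> fragments 4-5 completed (5 total).
Step 3: advance 6 -> fork_pos = 16 + 6 = 22. Reached multiple(s) of 3: 18, 21 -> fragments 6-7 completed (7 total).
Check: final fork_pos = 22; the multiples of 3 that are <= 22 are 3..21 -> 22 // 3 = 7 completed fragment(s).

Answer: 7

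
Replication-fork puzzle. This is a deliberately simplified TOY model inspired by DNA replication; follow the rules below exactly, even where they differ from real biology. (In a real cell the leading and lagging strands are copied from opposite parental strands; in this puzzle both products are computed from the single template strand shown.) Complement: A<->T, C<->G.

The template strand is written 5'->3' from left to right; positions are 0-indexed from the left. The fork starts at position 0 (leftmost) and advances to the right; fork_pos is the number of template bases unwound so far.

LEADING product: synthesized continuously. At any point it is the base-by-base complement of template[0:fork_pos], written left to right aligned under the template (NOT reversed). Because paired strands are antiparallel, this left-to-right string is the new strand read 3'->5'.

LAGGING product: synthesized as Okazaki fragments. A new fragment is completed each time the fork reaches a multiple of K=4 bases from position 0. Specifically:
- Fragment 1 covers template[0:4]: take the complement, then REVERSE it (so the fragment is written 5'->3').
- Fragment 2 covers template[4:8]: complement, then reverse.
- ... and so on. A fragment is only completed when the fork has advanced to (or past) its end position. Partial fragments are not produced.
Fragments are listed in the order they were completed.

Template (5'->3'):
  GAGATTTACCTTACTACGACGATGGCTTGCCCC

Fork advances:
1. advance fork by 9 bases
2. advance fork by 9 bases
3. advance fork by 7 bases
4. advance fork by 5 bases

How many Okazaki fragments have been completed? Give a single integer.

Step 1: advance 9 -> fork_pos = 0 + 9 = 9. Reached multiple(s) of 4: 4, 8 -> fragments 1-2 completed (2 total).
Step 2: advance 9 -> fork_pos = 9 + 9 = 18. Reached multiple(s) of 4: 12, 16 -> fragments 3-4 completed (4 total).
Step 3: advance 7 -> fork_pos = 18 + 7 = 25. Reached multiple(s) of 4: 20, 24 -> fragments 5-6 completed (6 total).
Step 4: advance 5 -> fork_pos = 25 + 5 = 30. Reached multiple(s) of 4: 28 -> fragment 7 completed (7 total).
Check: final fork_pos = 30; the multiples of 4 that are <= 30 are 4..28 -> 30 // 4 = 7 completed fragment(s).

Answer: 7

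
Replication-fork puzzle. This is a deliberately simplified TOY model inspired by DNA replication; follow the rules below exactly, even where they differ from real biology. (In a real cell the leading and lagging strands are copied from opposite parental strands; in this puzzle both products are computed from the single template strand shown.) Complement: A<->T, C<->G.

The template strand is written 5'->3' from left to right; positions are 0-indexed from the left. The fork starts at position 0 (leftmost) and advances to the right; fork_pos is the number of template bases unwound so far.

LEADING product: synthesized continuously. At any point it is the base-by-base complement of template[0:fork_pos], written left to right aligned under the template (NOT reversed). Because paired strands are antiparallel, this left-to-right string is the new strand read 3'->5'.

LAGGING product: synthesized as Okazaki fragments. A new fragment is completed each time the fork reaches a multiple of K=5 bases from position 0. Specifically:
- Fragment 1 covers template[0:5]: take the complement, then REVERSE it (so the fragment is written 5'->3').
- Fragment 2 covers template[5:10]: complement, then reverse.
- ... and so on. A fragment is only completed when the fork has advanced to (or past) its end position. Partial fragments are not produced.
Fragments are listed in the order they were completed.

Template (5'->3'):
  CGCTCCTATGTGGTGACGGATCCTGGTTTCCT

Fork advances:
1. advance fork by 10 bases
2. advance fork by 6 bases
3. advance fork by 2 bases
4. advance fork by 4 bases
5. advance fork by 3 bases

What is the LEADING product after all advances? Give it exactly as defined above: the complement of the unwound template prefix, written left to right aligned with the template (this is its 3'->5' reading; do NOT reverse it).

Answer: GCGAGGATACACCACTGCCTAGGAC

Derivation:
Step 1: advance 10 -> fork_pos = 0 + 10 = 10.
Step 2: advance 6 -> fork_pos = 10 + 6 = 16.
Step 3: advance 2 -> fork_pos = 16 + 2 = 18.
Step 4: advance 4 -> fork_pos = 18 + 4 = 22.
Step 5: advance 3 -> fork_pos = 22 + 3 = 25.
Unwound prefix: template[0:25] = CGCTCCTATGTGGTGACGGATCCTG
Complement it base by base (A<->T, C<->G), keeping left-to-right order:
  [0:5] CGCTC -> GCGAG
  [5:10] CTATG -> GATAC
  [10:15] TGGTG -> ACCAC
  [15:20] ACGGA -> TGCCT
  [20:25] TCCTG -> AGGAC
Concatenate: GCGAGGATACACCACTGCCTAGGAC (length 25; written aligned with the template, i.e. 3'->5').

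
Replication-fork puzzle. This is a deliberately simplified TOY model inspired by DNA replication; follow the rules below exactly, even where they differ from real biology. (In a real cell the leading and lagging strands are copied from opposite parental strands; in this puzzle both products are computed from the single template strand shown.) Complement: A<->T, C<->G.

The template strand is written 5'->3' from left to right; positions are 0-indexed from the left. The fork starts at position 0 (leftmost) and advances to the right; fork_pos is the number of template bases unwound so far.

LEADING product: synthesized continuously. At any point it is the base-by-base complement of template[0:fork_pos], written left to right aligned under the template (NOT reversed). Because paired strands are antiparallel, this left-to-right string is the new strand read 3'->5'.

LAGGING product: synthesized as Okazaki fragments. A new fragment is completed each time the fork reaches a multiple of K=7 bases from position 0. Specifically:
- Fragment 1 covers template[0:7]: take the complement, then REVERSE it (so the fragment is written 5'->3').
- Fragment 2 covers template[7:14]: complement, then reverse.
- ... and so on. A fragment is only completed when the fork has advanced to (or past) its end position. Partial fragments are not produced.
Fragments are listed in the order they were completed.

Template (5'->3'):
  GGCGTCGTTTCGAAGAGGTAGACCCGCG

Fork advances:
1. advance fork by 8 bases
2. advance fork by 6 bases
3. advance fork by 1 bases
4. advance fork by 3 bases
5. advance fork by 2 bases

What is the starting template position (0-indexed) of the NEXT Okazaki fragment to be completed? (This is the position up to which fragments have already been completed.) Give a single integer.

Step 1: advance 8 -> fork_pos = 0 + 8 = 8. Reached multiple(s) of 7: 7 -> fragment 1 completed (1 total).
Step 2: advance 6 -> fork_pos = 8 + 6 = 14. Reached multiple(s) of 7: 14 -> fragment 2 completed (2 total).
Step 3: advance 1 -> fork_pos = 14 + 1 = 15. Next multiple of 7 is 21 (not reached); still 2 fragment(s).
Step 4: advance 3 -> fork_pos = 15 + 3 = 18. Next multiple of 7 is 21 (not reached); still 2 fragment(s).
Step 5: advance 2 -> fork_pos = 18 + 2 = 20. Next multiple of 7 is 21 (not reached); still 2 fragment(s).
2 fragment(s) completed, covering template[0:14] (2 x 7 = 14). The next fragment, fragment 3, covers template[14:21], so it starts at position 14.

Answer: 14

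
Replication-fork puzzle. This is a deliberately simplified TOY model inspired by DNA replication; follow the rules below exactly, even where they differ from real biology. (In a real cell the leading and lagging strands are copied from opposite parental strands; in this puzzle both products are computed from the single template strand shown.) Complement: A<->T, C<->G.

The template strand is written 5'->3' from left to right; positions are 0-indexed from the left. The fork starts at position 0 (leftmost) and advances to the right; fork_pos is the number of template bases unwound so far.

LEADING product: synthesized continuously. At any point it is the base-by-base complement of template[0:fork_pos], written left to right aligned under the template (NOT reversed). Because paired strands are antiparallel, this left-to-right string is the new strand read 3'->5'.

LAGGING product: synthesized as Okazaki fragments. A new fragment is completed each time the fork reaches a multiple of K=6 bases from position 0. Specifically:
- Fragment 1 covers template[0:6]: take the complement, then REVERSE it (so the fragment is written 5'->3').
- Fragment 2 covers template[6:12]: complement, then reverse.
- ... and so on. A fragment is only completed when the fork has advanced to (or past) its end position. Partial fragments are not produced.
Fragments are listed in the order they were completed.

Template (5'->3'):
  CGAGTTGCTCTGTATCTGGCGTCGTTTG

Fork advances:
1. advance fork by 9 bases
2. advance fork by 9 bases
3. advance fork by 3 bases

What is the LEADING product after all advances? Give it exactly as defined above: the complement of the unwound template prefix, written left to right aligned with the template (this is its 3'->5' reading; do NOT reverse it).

Answer: GCTCAACGAGACATAGACCGC

Derivation:
Step 1: advance 9 -> fork_pos = 0 + 9 = 9.
Step 2: advance 9 -> fork_pos = 9 + 9 = 18.
Step 3: advance 3 -> fork_pos = 18 + 3 = 21.
Unwound prefix: template[0:21] = CGAGTTGCTCTGTATCTGGCG
Complement it base by base (A<->T, C<->G), keeping left-to-right order:
  [0:5] CGAGT -> GCTCA
  [5:10] TGCTC -> ACGAG
  [10:15] TGTAT -> ACATA
  [15:20] CTGGC -> GACCG
  [20:21] G -> C
Concatenate: GCTCAACGAGACATAGACCGC (length 21; written aligned with the template, i.e. 3'->5').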